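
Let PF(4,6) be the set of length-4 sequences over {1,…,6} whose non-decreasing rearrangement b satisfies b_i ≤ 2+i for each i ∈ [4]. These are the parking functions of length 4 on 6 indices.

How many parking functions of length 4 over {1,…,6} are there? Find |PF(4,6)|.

|PF| = 3·7^3 = 3·343 = 1029
Check (2,2,5,2) → sorted (2,2,2,5): b_i ≤ 2+i ∀i, a PF.

1029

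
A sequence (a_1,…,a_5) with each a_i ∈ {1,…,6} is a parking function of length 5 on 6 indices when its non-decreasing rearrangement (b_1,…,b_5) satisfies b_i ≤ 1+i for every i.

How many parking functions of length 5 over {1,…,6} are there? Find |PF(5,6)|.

4802

|PF| = (6+1−5)·(6+1)^{5−1} = 2·2401 = 4802 (Konheim–Weiss)
E.g. (4,1,5,5,2) → sorted (1,2,4,5,5): b_i ≤ 1+i ∀i, a PF.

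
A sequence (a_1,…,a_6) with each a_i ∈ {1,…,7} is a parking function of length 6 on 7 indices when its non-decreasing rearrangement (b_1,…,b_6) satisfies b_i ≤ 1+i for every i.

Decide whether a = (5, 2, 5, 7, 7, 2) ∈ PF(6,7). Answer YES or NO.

NO

Sorted: b = (2, 2, 5, 5, 7, 7).
  b_1=2 ≤ 2
  b_2=2 ≤ 3
  b_3=5 > 4
  fails at i=3 ⇒ NO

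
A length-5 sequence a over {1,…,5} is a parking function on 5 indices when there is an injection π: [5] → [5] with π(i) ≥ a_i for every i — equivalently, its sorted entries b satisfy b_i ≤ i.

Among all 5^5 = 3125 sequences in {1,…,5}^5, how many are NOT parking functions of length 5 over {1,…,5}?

#PF = 1·6^4 = 1×1296 = 1296 (Pollak)
One tuple (2,5,2,2,2) → sorted (2,2,2,2,5): b_1=2>1, not a PF.
Total 3125; non-PF = 3125−1296 = 1829

1829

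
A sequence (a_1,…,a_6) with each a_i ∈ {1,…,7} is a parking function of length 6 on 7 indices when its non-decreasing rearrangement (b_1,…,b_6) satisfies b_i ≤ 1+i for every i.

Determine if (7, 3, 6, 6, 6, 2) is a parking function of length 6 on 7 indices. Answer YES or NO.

NO

Rearranged: b = (2, 3, 6, 6, 6, 7).
  b_1=2 ≤ 2
  b_2=3 ≤ 3
  b_3=6 > 4
  fails at i=3 ⇒ NO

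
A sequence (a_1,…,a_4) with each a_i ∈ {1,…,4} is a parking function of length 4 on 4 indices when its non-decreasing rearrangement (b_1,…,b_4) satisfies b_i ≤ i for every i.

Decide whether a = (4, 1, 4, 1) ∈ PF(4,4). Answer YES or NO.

Order a: b = (1, 1, 4, 4).
  b_1=1 ≤ 1
  b_2=1 ≤ 2
  b_3=4 > 3
  fails at i=3 ⇒ NO

NO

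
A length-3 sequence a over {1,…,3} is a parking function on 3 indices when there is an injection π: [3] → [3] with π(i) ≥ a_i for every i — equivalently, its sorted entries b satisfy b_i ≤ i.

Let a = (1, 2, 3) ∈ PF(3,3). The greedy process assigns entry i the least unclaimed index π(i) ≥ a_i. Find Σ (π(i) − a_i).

0

Σπ = 6 ({1..3} each once); Σa = 1+2+3 = 6; disp = 6−6 = 0.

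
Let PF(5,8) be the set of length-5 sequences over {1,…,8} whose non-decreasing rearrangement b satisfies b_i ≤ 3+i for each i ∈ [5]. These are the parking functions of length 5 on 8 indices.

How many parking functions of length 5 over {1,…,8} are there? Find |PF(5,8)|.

|PF| = (9−5)·9^(5−1) = 4·6561 = 26244 (Konheim–Weiss)
E.g. (5,2,3,1,5) → sorted (1,2,3,5,5): b_i ≤ 3+i ∀i, a PF.

26244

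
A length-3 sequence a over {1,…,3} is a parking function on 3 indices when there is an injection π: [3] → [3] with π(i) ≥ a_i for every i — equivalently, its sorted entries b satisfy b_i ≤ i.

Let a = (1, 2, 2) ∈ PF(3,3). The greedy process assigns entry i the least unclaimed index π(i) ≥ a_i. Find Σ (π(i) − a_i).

1

Σπ(i) = 1+…+3 = 6; Σa = 1+2+2 = 5; disp = 6−5 = 1.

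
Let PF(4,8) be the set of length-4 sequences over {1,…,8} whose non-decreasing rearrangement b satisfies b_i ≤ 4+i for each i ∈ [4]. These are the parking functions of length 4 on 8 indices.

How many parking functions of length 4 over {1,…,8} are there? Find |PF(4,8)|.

#PF = (8−4+1)·(8+1)^(4−1) = 5 · 729 = 3645 (Pollak)
One tuple (2,4,5,3) → sorted (2,3,4,5): b_i ≤ 4+i ∀i, a PF.

3645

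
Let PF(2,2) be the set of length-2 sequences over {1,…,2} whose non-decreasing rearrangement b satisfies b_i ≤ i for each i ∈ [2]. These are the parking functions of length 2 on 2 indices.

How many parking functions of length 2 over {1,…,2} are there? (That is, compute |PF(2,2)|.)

|PF(2,2)| = (3−2)·3^(2−1) = 1×3 = 3 (Konheim–Weiss)
E.g. (1,2) → sorted (1,2): b_i ≤ i ∀i, a PF.

3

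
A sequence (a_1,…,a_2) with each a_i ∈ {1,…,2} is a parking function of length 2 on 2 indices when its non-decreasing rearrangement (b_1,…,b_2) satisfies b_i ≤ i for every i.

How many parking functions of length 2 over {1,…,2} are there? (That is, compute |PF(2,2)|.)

Count = (2+1−2)·(2+1)^{2−1} = 1 · 3 = 3 (Pollak)
One tuple (1,1) → sorted (1,1): b_i ≤ i ∀i, a PF.

3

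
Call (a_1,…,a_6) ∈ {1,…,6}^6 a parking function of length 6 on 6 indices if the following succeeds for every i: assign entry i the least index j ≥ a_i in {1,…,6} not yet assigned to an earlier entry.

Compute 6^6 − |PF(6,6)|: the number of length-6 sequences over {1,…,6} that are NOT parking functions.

Count = 1·7^5 = 1 · 16807 = 16807 (Pollak)
Example (4,4,4,6,2,4) → sorted (2,4,4,4,4,6): b_1=2>1, not a PF.
So 46656 − 16807 = 29849 fail.

29849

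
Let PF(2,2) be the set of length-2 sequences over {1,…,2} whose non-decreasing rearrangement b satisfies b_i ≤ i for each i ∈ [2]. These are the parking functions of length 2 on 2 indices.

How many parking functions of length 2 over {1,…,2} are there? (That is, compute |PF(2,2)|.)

Count = (3−2)·3^(2−1) = 1×3 = 3 (Pollak)
E.g. (1,2) → sorted (1,2): b_i ≤ i ∀i, a PF.

3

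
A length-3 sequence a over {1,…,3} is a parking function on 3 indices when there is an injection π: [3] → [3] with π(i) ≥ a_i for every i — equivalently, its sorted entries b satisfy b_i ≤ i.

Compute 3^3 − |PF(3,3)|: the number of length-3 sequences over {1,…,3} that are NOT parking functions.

|PF(3,3)| = 1·4^2 = 1·16 = 16 (Konheim–Weiss)
One tuple (2,3,3) → sorted (2,3,3): b_1=2>1, not a PF.
Total 27; non-PF = 27−16 = 11

11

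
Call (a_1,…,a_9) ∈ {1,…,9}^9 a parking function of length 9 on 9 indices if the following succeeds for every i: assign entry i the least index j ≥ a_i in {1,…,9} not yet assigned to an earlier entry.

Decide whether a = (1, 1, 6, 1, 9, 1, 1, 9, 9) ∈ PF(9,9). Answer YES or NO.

NO

Sorted: b = (1, 1, 1, 1, 1, 6, 9, 9, 9).
  b_1=1 ≤ 1
  b_2=1 ≤ 2
  b_3=1 ≤ 3
  b_4=1 ≤ 4
  b_5=1 ≤ 5
  b_6=6 ≤ 6
  b_7=9 > 7
  fails at i=7 ⇒ NO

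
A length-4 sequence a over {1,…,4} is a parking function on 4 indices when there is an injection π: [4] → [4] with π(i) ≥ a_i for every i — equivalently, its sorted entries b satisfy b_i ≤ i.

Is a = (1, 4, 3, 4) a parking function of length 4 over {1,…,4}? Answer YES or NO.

Sorted: b = (1, 3, 4, 4).
  b_1=1 ≤ 1
  b_2=3 > 2
  fails at i=2 ⇒ NO

NO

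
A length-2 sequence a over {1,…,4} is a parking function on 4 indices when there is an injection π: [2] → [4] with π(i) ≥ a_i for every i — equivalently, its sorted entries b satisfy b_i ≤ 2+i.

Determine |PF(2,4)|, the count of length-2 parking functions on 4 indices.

#PF = (4+1−2)·(4+1)^{2−1} = 3×5 = 15 (Pollak)
Example (2,1) → sorted (1,2): b_i ≤ 2+i ∀i, a PF.

15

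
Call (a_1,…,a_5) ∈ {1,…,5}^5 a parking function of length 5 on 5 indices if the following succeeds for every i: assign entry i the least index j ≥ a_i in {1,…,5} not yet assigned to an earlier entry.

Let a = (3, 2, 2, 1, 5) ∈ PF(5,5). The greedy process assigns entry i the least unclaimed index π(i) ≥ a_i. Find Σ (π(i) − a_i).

Σπ(i) = 1+…+5 = 15; Σa = 3+2+2+1+5 = 13; disp = 15−13 = 2.

2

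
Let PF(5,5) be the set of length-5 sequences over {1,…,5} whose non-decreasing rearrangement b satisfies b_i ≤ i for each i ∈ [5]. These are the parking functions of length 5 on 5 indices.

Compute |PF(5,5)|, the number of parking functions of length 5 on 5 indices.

1296

Count = (5+1−5)·(5+1)^{5−1} = 1·1296 = 1296 [KW]
Example (4,3,5,1,2) → sorted (1,2,3,4,5): b_i ≤ i ∀i, a PF.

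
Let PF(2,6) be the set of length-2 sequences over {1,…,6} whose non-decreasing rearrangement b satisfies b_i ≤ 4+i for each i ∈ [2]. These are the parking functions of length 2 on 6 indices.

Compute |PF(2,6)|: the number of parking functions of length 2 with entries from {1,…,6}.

#PF = (7−2)·7^(2−1) = 5·7 = 35 (Konheim–Weiss)
Example (6,2) → sorted (2,6): b_i ≤ 4+i ∀i, a PF.

35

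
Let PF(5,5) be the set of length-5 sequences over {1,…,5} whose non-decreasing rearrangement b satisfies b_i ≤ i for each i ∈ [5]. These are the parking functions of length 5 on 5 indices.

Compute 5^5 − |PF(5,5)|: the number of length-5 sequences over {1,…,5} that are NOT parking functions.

1829

Count = 1·6^4 = 1 · 1296 = 1296 (Pollak)
E.g. (5,5,1,5,1) → sorted (1,1,5,5,5): b_3=5>3, not a PF.
5^5 − 1296 = 3125 − 1296 = 1829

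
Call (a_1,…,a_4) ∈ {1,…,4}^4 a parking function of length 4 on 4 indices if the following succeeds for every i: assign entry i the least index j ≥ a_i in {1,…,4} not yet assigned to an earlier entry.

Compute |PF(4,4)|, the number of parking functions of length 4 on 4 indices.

125

|PF| = (4+1−4)·(4+1)^{4−1} = 1×125 = 125
One tuple (1,1,1,1) → sorted (1,1,1,1): b_i ≤ i ∀i, a PF.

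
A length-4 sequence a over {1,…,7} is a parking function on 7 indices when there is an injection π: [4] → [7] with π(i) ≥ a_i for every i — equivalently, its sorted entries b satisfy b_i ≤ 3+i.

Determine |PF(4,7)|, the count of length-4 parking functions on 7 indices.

|PF(4,7)| = (8−4)·8^(4−1) = 4 · 512 = 2048 (Pollak)
One tuple (6,3,7,3) → sorted (3,3,6,7): b_i ≤ 3+i ∀i, a PF.

2048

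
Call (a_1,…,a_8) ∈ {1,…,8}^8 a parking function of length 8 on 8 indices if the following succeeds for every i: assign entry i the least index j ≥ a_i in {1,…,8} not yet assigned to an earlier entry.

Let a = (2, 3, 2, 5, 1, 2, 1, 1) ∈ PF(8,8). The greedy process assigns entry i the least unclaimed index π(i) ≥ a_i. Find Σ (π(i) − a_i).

19

Σπ = 36 ({1..8} each once); Σa = 2+3+2+5+1+2+1+1 = 17; disp = 36−17 = 19.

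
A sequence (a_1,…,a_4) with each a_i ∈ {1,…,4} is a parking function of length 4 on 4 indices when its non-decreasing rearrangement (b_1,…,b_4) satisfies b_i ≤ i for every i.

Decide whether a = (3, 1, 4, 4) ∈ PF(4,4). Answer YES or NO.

Order a: b = (1, 3, 4, 4).
  b_1=1 ≤ 1
  b_2=3 > 2
  fails at i=2 ⇒ NO

NO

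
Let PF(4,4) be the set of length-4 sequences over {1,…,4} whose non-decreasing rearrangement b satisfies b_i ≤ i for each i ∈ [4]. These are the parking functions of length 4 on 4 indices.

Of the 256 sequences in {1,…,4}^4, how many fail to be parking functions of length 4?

131

Count = (5−4)·5^(4−1) = 1·125 = 125
One tuple (4,4,4,2) → sorted (2,4,4,4): b_1=2>1, not a PF.
So 256 − 125 = 131 fail.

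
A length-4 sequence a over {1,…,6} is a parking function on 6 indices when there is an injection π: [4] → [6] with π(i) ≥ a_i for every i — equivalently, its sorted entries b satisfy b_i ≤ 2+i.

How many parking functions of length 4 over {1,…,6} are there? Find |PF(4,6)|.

|PF(4,6)| = (6+1−4)·(6+1)^{4−1} = 3 · 343 = 1029 (Pollak)
Check (2,1,4,5) → sorted (1,2,4,5): b_i ≤ 2+i ∀i, a PF.

1029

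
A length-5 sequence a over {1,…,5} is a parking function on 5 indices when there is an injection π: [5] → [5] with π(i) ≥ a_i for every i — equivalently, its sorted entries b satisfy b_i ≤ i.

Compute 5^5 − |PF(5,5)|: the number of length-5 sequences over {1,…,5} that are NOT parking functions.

|PF(5,5)| = (6−5)·6^(5−1) = 1×1296 = 1296 (Konheim–Weiss)
One tuple (5,5,5,4,2) → sorted (2,4,5,5,5): b_1=2>1, not a PF.
5^5 − 1296 = 3125 − 1296 = 1829

1829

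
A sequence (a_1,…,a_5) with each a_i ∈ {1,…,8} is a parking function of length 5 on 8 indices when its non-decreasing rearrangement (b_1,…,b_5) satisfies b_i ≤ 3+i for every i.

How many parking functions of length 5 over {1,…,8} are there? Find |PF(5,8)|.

26244

#PF = (8+1−5)·(8+1)^{5−1} = 4 · 6561 = 26244 (Konheim–Weiss)
Example (1,4,2,5,3) → sorted (1,2,3,4,5): b_i ≤ 3+i ∀i, a PF.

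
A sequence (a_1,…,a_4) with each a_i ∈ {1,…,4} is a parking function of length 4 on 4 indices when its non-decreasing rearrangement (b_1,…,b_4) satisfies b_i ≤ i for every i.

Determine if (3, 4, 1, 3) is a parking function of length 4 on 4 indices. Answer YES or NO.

Rearranged: b = (1, 3, 3, 4).
  b_1=1 ≤ 1
  b_2=3 > 2
  fails at i=2 ⇒ NO

NO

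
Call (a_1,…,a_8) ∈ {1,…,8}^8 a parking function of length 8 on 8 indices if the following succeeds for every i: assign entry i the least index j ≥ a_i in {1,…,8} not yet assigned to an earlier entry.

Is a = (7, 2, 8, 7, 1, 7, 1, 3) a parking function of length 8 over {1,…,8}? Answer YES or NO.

Rearranged: b = (1, 1, 2, 3, 7, 7, 7, 8).
  b_1=1 ≤ 1
  b_2=1 ≤ 2
  b_3=2 ≤ 3
  b_4=3 ≤ 4
  b_5=7 > 5
  fails at i=5 ⇒ NO

NO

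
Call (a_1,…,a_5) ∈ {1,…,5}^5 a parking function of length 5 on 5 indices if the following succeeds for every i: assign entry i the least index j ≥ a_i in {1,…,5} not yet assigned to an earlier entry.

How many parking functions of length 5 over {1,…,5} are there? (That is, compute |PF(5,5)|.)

Count = (6−5)·6^(5−1) = 1 · 1296 = 1296 [KW]
One tuple (2,1,1,2,3) → sorted (1,1,2,2,3): b_i ≤ i ∀i, a PF.

1296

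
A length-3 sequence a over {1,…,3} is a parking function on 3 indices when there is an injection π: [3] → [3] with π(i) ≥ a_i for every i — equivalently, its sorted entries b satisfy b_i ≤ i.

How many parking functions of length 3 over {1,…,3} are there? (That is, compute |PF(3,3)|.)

|PF(3,3)| = (3+1−3)·(3+1)^{3−1} = 1×16 = 16
E.g. (1,2,3) → sorted (1,2,3): b_i ≤ i ∀i, a PF.

16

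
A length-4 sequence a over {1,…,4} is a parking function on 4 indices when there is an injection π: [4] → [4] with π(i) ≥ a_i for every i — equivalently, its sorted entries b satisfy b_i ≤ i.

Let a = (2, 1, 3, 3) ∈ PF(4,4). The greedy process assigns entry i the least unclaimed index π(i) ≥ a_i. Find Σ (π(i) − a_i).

1

Σπ(i) = 1+…+4 = 10; Σa = 2+1+3+3 = 9; disp = 10−9 = 1.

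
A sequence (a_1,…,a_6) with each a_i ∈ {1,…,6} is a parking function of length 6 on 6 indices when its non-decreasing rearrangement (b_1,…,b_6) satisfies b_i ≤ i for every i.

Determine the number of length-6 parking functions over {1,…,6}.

Count = (7−6)·7^(6−1) = 1×16807 = 16807 [KW]
Check (1,1,5,1,3,1) → sorted (1,1,1,1,3,5): b_i ≤ i ∀i, a PF.

16807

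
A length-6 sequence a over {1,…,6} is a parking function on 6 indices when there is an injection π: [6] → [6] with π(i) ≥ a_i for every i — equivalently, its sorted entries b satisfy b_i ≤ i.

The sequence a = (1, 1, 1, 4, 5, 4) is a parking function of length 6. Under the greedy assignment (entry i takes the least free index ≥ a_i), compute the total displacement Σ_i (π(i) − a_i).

5

Σπ = 21 ({1..6} each once); Σa = 1+1+1+4+5+4 = 16; disp = 21−16 = 5.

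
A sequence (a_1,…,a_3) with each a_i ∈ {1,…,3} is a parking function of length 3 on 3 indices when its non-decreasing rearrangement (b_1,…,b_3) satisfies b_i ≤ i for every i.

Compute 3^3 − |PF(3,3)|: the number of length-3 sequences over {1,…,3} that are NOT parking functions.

11

Count = (4−3)·4^(3−1) = 1·16 = 16 [KW]
Check (2,2,3) → sorted (2,2,3): b_1=2>1, not a PF.
Total 27; non-PF = 27−16 = 11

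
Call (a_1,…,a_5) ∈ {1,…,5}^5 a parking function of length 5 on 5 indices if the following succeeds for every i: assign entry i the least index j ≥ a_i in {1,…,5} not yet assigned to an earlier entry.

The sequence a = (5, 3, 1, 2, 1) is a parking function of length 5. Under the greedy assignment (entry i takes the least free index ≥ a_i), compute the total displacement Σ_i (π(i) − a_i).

Σπ = 5·6/2 = 15 (π permutes [5]); Σa = 5+3+1+2+1 = 12; disp = 15−12 = 3.

3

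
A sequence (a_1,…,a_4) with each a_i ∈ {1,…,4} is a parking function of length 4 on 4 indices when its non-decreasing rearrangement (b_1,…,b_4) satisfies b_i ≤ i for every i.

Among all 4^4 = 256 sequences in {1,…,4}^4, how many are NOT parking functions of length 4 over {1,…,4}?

131

#PF = 1·5^3 = 1 · 125 = 125
Check (2,3,2,2) → sorted (2,2,2,3): b_1=2>1, not a PF.
Total 256; non-PF = 256−125 = 131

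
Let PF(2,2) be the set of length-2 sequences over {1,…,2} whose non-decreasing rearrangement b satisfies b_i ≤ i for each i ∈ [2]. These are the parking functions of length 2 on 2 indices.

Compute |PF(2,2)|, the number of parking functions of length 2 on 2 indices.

|PF(2,2)| = (2−2+1)·(2+1)^(2−1) = 1×3 = 3 [KW]
Check (2,1) → sorted (1,2): b_i ≤ i ∀i, a PF.

3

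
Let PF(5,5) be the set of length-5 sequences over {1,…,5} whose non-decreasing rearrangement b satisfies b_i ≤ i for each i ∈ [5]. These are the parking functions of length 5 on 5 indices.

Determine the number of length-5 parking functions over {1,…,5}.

|PF(5,5)| = (6−5)·6^(5−1) = 1×1296 = 1296 (Pollak)
Check (5,4,3,1,1) → sorted (1,1,3,4,5): b_i ≤ i ∀i, a PF.

1296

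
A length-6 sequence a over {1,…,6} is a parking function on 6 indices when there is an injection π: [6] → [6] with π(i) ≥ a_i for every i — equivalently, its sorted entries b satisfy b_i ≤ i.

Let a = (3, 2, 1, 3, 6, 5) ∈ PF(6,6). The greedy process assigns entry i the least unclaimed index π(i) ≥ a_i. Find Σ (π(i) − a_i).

Σπ = 21 ({1..6} each once); Σa = 3+2+1+3+6+5 = 20; disp = 21−20 = 1.

1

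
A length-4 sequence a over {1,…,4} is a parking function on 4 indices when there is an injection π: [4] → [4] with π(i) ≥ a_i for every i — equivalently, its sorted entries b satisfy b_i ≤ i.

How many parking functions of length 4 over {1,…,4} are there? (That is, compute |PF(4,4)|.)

|PF(4,4)| = (4+1−4)·(4+1)^{4−1} = 1×125 = 125 (Konheim–Weiss)
One tuple (3,3,1,2) → sorted (1,2,3,3): b_i ≤ i ∀i, a PF.

125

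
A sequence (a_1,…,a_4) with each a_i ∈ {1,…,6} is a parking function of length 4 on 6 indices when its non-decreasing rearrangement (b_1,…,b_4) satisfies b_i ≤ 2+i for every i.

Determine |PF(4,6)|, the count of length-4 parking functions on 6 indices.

1029

#PF = (6+1−4)·(6+1)^{4−1} = 3 · 343 = 1029
Check (4,1,4,1) → sorted (1,1,4,4): b_i ≤ 2+i ∀i, a PF.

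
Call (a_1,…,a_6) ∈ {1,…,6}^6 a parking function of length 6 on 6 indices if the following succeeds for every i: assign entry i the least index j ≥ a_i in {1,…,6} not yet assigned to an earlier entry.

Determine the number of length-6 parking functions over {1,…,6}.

16807

|PF(6,6)| = (6+1−6)·(6+1)^{6−1} = 1·16807 = 16807
E.g. (4,6,1,2,5,3) → sorted (1,2,3,4,5,6): b_i ≤ i ∀i, a PF.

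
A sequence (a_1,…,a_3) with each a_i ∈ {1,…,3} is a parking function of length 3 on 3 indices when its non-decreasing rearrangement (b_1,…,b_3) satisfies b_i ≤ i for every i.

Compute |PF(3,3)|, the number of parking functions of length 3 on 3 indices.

Count = (4−3)·4^(3−1) = 1 · 16 = 16 (Konheim–Weiss)
E.g. (2,1,2) → sorted (1,2,2): b_i ≤ i ∀i, a PF.

16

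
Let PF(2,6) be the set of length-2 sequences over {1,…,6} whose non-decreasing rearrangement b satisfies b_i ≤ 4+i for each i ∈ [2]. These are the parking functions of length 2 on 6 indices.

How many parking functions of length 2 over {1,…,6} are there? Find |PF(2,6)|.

35

#PF = (6−2+1)·(6+1)^(2−1) = 5·7 = 35 (Pollak)
Example (5,1) → sorted (1,5): b_i ≤ 4+i ∀i, a PF.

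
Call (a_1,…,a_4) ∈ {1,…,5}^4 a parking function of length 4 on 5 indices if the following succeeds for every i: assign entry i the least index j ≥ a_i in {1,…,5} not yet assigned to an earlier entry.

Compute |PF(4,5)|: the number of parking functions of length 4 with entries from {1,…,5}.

#PF = (6−4)·6^(4−1) = 2×216 = 432
Example (1,1,4,5) → sorted (1,1,4,5): b_i ≤ 1+i ∀i, a PF.

432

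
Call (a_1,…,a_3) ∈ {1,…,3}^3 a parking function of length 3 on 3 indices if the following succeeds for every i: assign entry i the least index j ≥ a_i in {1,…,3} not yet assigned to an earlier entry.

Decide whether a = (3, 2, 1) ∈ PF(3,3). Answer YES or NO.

YES

Order a: b = (1, 2, 3).
  b_1=1 ≤ 1
  b_2=2 ≤ 2
  b_3=3 ≤ 3
All bounds hold ⇒ YES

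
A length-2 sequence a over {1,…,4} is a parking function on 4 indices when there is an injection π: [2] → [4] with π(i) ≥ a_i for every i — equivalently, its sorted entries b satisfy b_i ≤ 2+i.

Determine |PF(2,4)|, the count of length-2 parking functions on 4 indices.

15

|PF(2,4)| = (4−2+1)·(4+1)^(2−1) = 3×5 = 15
Check (1,3) → sorted (1,3): b_i ≤ 2+i ∀i, a PF.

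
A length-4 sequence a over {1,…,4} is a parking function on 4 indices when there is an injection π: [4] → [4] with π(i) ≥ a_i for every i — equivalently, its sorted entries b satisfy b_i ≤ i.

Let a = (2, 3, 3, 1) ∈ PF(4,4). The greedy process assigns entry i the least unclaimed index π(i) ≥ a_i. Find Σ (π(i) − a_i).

1

Σπ = 10 ({1..4} each once); Σa = 2+3+3+1 = 9; disp = 10−9 = 1.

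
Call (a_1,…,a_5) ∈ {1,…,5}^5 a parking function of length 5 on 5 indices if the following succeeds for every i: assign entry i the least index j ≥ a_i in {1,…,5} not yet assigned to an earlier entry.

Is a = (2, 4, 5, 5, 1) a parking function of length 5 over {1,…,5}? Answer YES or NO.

NO

Rearranged: b = (1, 2, 4, 5, 5).
  b_1=1 ≤ 1
  b_2=2 ≤ 2
  b_3=4 > 3
  fails at i=3 ⇒ NO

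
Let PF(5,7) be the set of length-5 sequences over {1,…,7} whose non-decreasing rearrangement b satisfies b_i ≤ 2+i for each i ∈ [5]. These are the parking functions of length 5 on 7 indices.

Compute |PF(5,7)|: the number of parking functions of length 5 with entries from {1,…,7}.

12288

Count = (7−5+1)·(7+1)^(5−1) = 3·4096 = 12288 (Pollak)
One tuple (3,4,6,2,3) → sorted (2,3,3,4,6): b_i ≤ 2+i ∀i, a PF.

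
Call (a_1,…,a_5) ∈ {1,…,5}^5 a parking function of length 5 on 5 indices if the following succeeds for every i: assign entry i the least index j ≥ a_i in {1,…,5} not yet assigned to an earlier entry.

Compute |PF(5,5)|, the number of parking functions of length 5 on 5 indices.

|PF| = 1·6^4 = 1×1296 = 1296
Example (5,3,3,1,2) → sorted (1,2,3,3,5): b_i ≤ i ∀i, a PF.

1296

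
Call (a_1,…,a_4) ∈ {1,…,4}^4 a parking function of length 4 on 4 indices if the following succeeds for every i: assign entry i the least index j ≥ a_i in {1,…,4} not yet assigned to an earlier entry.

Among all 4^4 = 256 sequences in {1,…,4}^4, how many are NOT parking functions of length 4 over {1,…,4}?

|PF| = (4+1−4)·(4+1)^{4−1} = 1·125 = 125
Check (4,2,2,3) → sorted (2,2,3,4): b_1=2>1, not a PF.
So 256 − 125 = 131 fail.

131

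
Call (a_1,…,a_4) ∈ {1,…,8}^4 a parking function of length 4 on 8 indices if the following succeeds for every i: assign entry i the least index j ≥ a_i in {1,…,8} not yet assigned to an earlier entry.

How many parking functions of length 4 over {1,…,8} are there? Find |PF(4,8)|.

3645

Count = (8−4+1)·(8+1)^(4−1) = 5×729 = 3645 (Pollak)
E.g. (5,1,3,6) → sorted (1,3,5,6): b_i ≤ 4+i ∀i, a PF.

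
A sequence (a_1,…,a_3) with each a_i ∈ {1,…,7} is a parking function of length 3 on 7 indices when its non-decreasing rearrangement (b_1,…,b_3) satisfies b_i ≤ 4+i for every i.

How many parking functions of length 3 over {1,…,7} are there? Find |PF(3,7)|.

Count = (7+1−3)·(7+1)^{3−1} = 5 · 64 = 320 [KW]
E.g. (4,5,3) → sorted (3,4,5): b_i ≤ 4+i ∀i, a PF.

320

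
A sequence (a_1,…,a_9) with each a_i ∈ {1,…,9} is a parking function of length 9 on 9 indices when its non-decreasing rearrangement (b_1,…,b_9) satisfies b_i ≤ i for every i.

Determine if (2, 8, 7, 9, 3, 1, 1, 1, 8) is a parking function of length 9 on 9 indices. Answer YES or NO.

NO

Rearranged: b = (1, 1, 1, 2, 3, 7, 8, 8, 9).
  b_1=1 ≤ 1
  b_2=1 ≤ 2
  b_3=1 ≤ 3
  b_4=2 ≤ 4
  b_5=3 ≤ 5
  b_6=7 > 6
  fails at i=6 ⇒ NO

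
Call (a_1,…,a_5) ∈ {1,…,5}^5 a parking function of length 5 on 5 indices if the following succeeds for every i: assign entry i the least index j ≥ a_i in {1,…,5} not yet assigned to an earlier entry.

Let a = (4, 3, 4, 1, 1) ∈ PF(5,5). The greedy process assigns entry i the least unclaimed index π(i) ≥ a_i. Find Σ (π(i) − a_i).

2

Σπ(i) = 1+…+5 = 15; Σa = 4+3+4+1+1 = 13; disp = 15−13 = 2.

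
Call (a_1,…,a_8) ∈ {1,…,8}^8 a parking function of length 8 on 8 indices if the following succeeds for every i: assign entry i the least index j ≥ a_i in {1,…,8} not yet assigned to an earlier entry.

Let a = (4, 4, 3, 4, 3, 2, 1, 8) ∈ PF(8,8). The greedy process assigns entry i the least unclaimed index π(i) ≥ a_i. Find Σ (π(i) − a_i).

7

Σπ = 36 ({1..8} each once); Σa = 4+4+3+4+3+2+1+8 = 29; disp = 36−29 = 7.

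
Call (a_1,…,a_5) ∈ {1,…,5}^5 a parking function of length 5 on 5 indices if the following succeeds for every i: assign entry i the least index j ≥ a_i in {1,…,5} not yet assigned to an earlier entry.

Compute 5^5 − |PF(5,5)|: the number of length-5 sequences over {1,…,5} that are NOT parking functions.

Count = 1·6^4 = 1×1296 = 1296 (Pollak)
E.g. (5,5,5,5,2) → sorted (2,5,5,5,5): b_1=2>1, not a PF.
Total 3125; non-PF = 3125−1296 = 1829

1829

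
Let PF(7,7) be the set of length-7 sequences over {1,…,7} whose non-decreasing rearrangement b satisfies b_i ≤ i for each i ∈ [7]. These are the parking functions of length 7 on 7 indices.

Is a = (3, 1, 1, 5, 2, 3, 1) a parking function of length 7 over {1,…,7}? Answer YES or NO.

Sorted: b = (1, 1, 1, 2, 3, 3, 5).
  b_1=1 ≤ 1
  b_2=1 ≤ 2
  b_3=1 ≤ 3
  b_4=2 ≤ 4
  b_5=3 ≤ 5
  b_6=3 ≤ 6
  b_7=5 ≤ 7
All bounds hold ⇒ YES

YES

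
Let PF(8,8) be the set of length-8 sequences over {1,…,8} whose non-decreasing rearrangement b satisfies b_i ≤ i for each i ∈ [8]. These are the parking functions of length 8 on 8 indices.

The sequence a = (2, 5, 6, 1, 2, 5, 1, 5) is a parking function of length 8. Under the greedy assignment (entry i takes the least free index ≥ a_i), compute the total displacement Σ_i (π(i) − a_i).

Σπ(i) = 1+…+8 = 36; Σa = 2+5+6+1+2+5+1+5 = 27; disp = 36−27 = 9.

9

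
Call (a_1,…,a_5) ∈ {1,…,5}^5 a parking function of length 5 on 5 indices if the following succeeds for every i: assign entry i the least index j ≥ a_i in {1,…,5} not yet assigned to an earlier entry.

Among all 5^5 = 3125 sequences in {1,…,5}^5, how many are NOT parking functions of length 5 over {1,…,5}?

Count = (5+1−5)·(5+1)^{5−1} = 1·1296 = 1296 [KW]
E.g. (2,5,4,4,4) → sorted (2,4,4,4,5): b_1=2>1, not a PF.
So 3125 − 1296 = 1829 fail.

1829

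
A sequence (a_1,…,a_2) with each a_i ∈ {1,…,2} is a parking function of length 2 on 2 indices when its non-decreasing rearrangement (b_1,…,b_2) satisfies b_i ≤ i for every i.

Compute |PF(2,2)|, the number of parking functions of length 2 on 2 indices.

3

Count = (2+1−2)·(2+1)^{2−1} = 1 · 3 = 3 [KW]
Check (1,1) → sorted (1,1): b_i ≤ i ∀i, a PF.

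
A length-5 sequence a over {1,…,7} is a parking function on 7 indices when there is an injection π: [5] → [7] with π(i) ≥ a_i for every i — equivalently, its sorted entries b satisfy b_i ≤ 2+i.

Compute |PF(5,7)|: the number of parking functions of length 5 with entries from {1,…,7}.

12288

|PF| = 3·8^4 = 3 · 4096 = 12288 (Konheim–Weiss)
One tuple (1,2,3,5,4) → sorted (1,2,3,4,5): b_i ≤ 2+i ∀i, a PF.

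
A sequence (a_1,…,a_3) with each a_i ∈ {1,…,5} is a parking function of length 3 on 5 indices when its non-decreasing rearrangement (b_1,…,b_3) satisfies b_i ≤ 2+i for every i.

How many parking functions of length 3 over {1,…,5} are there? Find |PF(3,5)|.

Count = (5+1−3)·(5+1)^{3−1} = 3·36 = 108
One tuple (1,2,1) → sorted (1,1,2): b_i ≤ 2+i ∀i, a PF.

108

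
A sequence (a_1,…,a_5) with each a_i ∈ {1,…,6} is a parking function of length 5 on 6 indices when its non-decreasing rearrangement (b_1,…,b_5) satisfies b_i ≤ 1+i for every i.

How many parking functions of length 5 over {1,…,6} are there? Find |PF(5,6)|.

|PF(5,6)| = (7−5)·7^(5−1) = 2·2401 = 4802
Example (1,5,3,4,2) → sorted (1,2,3,4,5): b_i ≤ 1+i ∀i, a PF.

4802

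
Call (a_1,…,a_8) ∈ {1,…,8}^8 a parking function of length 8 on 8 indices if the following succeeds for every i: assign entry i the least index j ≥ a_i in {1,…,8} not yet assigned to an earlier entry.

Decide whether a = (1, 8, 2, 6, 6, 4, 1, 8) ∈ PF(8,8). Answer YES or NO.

Sorted: b = (1, 1, 2, 4, 6, 6, 8, 8).
  b_1=1 ≤ 1
  b_2=1 ≤ 2
  b_3=2 ≤ 3
  b_4=4 ≤ 4
  b_5=6 > 5
  fails at i=5 ⇒ NO

NO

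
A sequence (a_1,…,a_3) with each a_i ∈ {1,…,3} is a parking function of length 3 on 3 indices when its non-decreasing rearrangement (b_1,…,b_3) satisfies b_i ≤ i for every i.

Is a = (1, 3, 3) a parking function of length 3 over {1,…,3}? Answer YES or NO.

Order a: b = (1, 3, 3).
  b_1=1 ≤ 1
  b_2=3 > 2
  fails at i=2 ⇒ NO

NO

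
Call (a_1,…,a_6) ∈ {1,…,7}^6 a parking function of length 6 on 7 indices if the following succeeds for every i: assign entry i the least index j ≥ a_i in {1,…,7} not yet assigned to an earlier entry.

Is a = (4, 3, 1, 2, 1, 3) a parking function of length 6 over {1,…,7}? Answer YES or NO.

Sorted: b = (1, 1, 2, 3, 3, 4).
  b_1=1 ≤ 2
  b_2=1 ≤ 3
  b_3=2 ≤ 4
  b_4=3 ≤ 5
  b_5=3 ≤ 6
  b_6=4 ≤ 7
All bounds hold ⇒ YES

YES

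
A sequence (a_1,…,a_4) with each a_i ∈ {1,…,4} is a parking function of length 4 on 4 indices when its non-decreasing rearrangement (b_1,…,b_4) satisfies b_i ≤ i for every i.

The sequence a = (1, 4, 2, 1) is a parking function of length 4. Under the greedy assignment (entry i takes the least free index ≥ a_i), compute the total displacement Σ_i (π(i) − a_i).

Σπ = 10 ({1..4} each once); Σa = 1+4+2+1 = 8; disp = 10−8 = 2.

2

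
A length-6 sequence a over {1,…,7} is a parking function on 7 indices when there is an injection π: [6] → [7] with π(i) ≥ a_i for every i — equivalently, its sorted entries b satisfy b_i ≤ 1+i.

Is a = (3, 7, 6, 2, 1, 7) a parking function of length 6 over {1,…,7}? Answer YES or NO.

NO

Order a: b = (1, 2, 3, 6, 7, 7).
  b_1=1 ≤ 2
  b_2=2 ≤ 3
  b_3=3 ≤ 4
  b_4=6 > 5
  fails at i=4 ⇒ NO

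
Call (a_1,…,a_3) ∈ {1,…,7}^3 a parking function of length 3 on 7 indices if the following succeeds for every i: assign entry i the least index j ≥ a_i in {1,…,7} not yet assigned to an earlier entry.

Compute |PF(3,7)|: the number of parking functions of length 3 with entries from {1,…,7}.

|PF| = 5·8^2 = 5×64 = 320 (Konheim–Weiss)
Example (1,7,1) → sorted (1,1,7): b_i ≤ 4+i ∀i, a PF.

320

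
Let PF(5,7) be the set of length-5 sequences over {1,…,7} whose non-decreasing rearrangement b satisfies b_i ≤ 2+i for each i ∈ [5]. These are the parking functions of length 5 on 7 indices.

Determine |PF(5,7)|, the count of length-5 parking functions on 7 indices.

Count = (7+1−5)·(7+1)^{5−1} = 3×4096 = 12288 (Konheim–Weiss)
E.g. (4,1,5,6,2) → sorted (1,2,4,5,6): b_i ≤ 2+i ∀i, a PF.

12288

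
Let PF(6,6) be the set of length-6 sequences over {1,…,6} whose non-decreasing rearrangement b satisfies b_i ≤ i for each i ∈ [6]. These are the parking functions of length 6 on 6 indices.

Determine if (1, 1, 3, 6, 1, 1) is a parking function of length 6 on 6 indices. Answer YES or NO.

YES

Rearranged: b = (1, 1, 1, 1, 3, 6).
  b_1=1 ≤ 1
  b_2=1 ≤ 2
  b_3=1 ≤ 3
  b_4=1 ≤ 4
  b_5=3 ≤ 5
  b_6=6 ≤ 6
All bounds hold ⇒ YES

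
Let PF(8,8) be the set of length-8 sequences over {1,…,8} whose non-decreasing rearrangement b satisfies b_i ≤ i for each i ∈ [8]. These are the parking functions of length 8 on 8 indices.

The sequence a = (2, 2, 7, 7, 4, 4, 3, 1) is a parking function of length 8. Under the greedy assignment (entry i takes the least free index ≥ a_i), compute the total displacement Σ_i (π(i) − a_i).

6

Σπ = 8·9/2 = 36 (π permutes [8]); Σa = 2+2+7+7+4+4+3+1 = 30; disp = 36−30 = 6.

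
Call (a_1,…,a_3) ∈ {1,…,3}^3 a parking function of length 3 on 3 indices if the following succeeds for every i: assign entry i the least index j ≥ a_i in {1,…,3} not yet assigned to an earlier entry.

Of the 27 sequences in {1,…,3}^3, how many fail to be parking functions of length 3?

|PF| = (4−3)·4^(3−1) = 1 · 16 = 16 (Konheim–Weiss)
Example (3,1,3) → sorted (1,3,3): b_2=3>2, not a PF.
Total 27; non-PF = 27−16 = 11

11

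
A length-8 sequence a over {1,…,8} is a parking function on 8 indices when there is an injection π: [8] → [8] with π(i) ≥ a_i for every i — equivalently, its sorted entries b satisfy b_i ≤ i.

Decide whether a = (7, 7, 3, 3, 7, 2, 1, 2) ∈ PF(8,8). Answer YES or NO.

NO

Sorted: b = (1, 2, 2, 3, 3, 7, 7, 7).
  b_1=1 ≤ 1
  b_2=2 ≤ 2
  b_3=2 ≤ 3
  b_4=3 ≤ 4
  b_5=3 ≤ 5
  b_6=7 > 6
  fails at i=6 ⇒ NO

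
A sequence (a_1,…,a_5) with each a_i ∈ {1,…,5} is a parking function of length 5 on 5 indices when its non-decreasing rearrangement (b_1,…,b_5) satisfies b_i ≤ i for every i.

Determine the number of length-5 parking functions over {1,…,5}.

|PF| = (6−5)·6^(5−1) = 1×1296 = 1296 [KW]
E.g. (4,5,1,1,1) → sorted (1,1,1,4,5): b_i ≤ i ∀i, a PF.

1296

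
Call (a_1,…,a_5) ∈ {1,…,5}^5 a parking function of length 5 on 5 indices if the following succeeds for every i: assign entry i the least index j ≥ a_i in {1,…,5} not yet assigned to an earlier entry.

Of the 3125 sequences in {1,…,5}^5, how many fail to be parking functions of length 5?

#PF = (5+1−5)·(5+1)^{5−1} = 1 · 1296 = 1296 (Konheim–Weiss)
One tuple (4,4,4,5,5) → sorted (4,4,4,5,5): b_1=4>1, not a PF.
Total 3125; non-PF = 3125−1296 = 1829

1829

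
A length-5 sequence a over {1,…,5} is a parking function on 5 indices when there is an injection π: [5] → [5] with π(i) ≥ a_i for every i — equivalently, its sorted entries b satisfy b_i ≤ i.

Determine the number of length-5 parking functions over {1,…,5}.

Count = (5−5+1)·(5+1)^(5−1) = 1×1296 = 1296 [KW]
Check (3,5,1,1,1) → sorted (1,1,1,3,5): b_i ≤ i ∀i, a PF.

1296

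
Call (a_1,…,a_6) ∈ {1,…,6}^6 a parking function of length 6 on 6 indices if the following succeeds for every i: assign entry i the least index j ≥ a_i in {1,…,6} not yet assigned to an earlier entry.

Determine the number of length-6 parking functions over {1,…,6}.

16807

|PF(6,6)| = 1·7^5 = 1×16807 = 16807 (Pollak)
E.g. (1,4,3,1,4,2) → sorted (1,1,2,3,4,4): b_i ≤ i ∀i, a PF.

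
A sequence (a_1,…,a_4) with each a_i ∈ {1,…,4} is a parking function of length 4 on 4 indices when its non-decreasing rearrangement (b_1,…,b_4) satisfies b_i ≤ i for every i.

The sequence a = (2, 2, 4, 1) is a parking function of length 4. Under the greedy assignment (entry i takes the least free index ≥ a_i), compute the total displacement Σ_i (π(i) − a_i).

Σπ = 4·5/2 = 10 (π permutes [4]); Σa = 2+2+4+1 = 9; disp = 10−9 = 1.

1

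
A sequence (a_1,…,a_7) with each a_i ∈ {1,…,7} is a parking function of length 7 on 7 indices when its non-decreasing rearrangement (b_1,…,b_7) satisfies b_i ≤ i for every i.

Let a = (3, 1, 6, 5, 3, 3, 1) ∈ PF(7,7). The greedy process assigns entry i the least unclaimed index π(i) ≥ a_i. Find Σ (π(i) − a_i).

Σπ = 7·8/2 = 28 (π permutes [7]); Σa = 3+1+6+5+3+3+1 = 22; disp = 28−22 = 6.

6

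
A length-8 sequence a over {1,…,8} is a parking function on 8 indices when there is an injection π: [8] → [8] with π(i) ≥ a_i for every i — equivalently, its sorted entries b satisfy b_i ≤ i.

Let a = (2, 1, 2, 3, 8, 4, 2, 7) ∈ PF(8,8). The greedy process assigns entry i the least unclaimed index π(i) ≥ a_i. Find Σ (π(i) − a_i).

Σπ = 8·9/2 = 36 (π permutes [8]); Σa = 2+1+2+3+8+4+2+7 = 29; disp = 36−29 = 7.

7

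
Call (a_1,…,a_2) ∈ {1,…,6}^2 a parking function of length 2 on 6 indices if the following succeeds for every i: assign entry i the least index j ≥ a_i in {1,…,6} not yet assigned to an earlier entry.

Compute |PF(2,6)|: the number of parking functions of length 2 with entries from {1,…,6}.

Count = (6+1−2)·(6+1)^{2−1} = 5×7 = 35 (Konheim–Weiss)
E.g. (6,5) → sorted (5,6): b_i ≤ 4+i ∀i, a PF.

35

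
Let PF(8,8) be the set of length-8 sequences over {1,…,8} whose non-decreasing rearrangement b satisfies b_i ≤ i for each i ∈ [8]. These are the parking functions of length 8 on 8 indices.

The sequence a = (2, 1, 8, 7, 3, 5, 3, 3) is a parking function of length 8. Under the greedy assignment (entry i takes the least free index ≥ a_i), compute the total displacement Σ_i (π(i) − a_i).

4

Σπ = 36 ({1..8} each once); Σa = 2+1+8+7+3+5+3+3 = 32; disp = 36−32 = 4.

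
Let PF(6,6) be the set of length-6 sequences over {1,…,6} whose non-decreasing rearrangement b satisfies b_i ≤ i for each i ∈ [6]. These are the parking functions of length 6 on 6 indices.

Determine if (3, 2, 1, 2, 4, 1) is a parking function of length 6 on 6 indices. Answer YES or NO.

YES

Sorted: b = (1, 1, 2, 2, 3, 4).
  b_1=1 ≤ 1
  b_2=1 ≤ 2
  b_3=2 ≤ 3
  b_4=2 ≤ 4
  b_5=3 ≤ 5
  b_6=4 ≤ 6
All bounds hold ⇒ YES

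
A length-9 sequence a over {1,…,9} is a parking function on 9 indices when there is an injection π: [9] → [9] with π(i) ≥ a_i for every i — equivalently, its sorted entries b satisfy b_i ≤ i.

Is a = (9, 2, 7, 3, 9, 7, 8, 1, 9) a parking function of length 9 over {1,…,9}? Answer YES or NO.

Rearranged: b = (1, 2, 3, 7, 7, 8, 9, 9, 9).
  b_1=1 ≤ 1
  b_2=2 ≤ 2
  b_3=3 ≤ 3
  b_4=7 > 4
  fails at i=4 ⇒ NO

NO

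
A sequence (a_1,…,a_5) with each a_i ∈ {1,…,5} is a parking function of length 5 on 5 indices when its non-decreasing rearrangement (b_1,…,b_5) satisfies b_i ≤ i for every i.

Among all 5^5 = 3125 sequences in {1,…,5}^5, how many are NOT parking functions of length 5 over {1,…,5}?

|PF| = 1·6^4 = 1×1296 = 1296 (Pollak)
E.g. (4,4,4,4,3) → sorted (3,4,4,4,4): b_1=3>1, not a PF.
5^5 − 1296 = 3125 − 1296 = 1829

1829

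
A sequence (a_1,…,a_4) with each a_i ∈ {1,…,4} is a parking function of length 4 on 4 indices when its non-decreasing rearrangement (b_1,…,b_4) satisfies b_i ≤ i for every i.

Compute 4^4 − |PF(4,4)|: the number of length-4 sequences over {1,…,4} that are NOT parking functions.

131

Count = (5−4)·5^(4−1) = 1 · 125 = 125 (Konheim–Weiss)
E.g. (3,3,3,3) → sorted (3,3,3,3): b_1=3>1, not a PF.
So 256 − 125 = 131 fail.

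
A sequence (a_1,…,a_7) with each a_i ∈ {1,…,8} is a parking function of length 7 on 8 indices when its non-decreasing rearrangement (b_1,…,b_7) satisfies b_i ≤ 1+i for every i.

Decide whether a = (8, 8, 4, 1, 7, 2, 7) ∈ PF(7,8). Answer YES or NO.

NO

Sorted: b = (1, 2, 4, 7, 7, 8, 8).
  b_1=1 ≤ 2
  b_2=2 ≤ 3
  b_3=4 ≤ 4
  b_4=7 > 5
  fails at i=4 ⇒ NO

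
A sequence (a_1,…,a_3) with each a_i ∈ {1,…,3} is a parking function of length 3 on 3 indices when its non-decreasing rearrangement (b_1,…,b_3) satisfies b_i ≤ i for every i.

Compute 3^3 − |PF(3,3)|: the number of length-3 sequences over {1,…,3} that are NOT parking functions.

Count = (3−3+1)·(3+1)^(3−1) = 1 · 16 = 16 (Pollak)
Check (3,3,1) → sorted (1,3,3): b_2=3>2, not a PF.
So 27 − 16 = 11 fail.

11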